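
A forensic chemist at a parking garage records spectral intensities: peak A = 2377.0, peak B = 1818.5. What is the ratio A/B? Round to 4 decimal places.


Spectral peak ratio:
Peak A = 2377.0 counts
Peak B = 1818.5 counts
Ratio = 2377.0 / 1818.5 = 1.3071

1.3071


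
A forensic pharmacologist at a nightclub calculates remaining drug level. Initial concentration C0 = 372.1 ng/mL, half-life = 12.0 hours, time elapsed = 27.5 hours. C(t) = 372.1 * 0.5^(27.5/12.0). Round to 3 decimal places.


Drug concentration decay:
Number of half-lives = t / t_half = 27.5 / 12.0 = 2.291667
Decay factor = 0.5^2.291667 = 0.20423938
C(t) = 372.1 * 0.20423938 = 75.997 ng/mL

75.997


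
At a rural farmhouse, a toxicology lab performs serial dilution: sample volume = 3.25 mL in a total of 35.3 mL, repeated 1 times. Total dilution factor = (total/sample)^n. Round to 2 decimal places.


Dilution factor calculation:
Single dilution = V_total / V_sample = 35.3 / 3.25 ≈ 10.861538
Number of dilutions = 1
Total DF = (35.3 / 3.25)^1 (full precision, rounded at the end) = 10.86

10.86


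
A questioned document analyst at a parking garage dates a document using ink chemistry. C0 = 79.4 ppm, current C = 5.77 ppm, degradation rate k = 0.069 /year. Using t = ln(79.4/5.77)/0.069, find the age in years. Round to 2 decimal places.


Document age estimation:
C0/C = 79.4 / 5.77 = 13.760832
ln(C0/C) = 2.621826
t = 2.621826 / 0.069 = 38.00 years

38.00


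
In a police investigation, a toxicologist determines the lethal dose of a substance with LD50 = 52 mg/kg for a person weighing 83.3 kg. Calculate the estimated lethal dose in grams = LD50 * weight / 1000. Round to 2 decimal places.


Lethal dose calculation:
Lethal dose = LD50 * body_weight / 1000
= 52 * 83.3 / 1000
= 4331.6 / 1000
= 4.33 g

4.33


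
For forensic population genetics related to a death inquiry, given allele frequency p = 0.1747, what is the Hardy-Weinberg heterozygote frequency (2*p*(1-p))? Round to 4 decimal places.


Hardy-Weinberg heterozygote frequency:
q = 1 - p = 1 - 0.1747 = 0.8253
2pq = 2 * 0.1747 * 0.8253 = 0.2884

0.2884


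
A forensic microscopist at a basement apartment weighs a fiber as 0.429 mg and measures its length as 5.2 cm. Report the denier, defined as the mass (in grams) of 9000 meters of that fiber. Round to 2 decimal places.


Denier calculation:
Mass in grams = 0.429 mg / 1000 = 0.000429 g
Length in meters = 5.2 cm / 100 = 0.052 m
Linear density = mass / length = 0.000429 / 0.052 = 0.00825 g/m
Denier = (g/m) * 9000 = 0.00825 * 9000 = 74.25

74.25


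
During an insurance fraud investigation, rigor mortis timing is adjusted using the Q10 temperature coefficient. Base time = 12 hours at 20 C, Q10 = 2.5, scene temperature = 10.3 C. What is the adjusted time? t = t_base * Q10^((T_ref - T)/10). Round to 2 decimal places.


Rigor mortis time adjustment:
Exponent = (T_ref - T_actual) / 10 = (20 - 10.3) / 10 = 0.97
Q10 factor = 2.5^0.97 = 2.43221
t_adjusted = 12 * 2.43221 = 29.19 hours

29.19


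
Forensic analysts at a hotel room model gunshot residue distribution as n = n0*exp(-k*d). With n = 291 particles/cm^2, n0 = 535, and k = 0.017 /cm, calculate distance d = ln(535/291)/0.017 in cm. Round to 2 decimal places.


GSR distance calculation:
n0/n = 535 / 291 = 1.838488
ln(n0/n) = 0.608943
d = 0.608943 / 0.017 = 35.82 cm

35.82


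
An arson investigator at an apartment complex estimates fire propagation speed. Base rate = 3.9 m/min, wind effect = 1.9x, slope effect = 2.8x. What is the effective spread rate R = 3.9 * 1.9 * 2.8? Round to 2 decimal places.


Fire spread rate calculation:
R = R0 * wind_factor * slope_factor
= 3.9 * 1.9 * 2.8
= 7.41 * 2.8
= 20.75 m/min

20.75


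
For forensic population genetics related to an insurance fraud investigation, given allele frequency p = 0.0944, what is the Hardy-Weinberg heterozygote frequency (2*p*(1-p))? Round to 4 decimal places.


Hardy-Weinberg heterozygote frequency:
q = 1 - p = 1 - 0.0944 = 0.9056
2pq = 2 * 0.0944 * 0.9056 = 0.1710

0.1710


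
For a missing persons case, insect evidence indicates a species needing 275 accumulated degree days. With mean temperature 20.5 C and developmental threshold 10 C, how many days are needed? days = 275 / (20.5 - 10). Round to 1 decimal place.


Insect development time:
Effective temperature = avg_temp - T_base = 20.5 - 10 = 10.5 C
Days = ADD / effective_temp = 275 / 10.5 = 26.2 days

26.2


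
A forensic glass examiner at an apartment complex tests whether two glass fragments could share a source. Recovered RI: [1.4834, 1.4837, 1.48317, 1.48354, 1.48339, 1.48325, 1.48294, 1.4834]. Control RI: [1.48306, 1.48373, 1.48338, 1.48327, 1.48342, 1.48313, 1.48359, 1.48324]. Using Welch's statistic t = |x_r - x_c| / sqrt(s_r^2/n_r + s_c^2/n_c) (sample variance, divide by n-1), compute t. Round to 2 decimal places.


Welch's t-criterion for glass RI comparison:
Recovered mean = sum / n_r = 11.86679 / 8 = 1.4833487
Control mean = sum / n_c = 11.86682 / 8 = 1.4833525
Recovered sample variance s_r^2 = 5.36696e-08
Control sample variance s_c^2 = 5.125e-08
Welch SE (unpooled) = sqrt(s_r^2/n_r + s_c^2/n_c) = sqrt(6.70871e-09 + 6.40625e-09) = sqrt(1.3115e-08) = 0.000114521
|mean_r - mean_c| = 3.75e-06
t = 3.75e-06 / 0.000114521 = 0.03

0.03


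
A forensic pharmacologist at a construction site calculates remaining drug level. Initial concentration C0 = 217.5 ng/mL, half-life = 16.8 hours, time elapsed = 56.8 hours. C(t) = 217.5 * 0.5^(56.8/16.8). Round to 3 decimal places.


Drug concentration decay:
Number of half-lives = t / t_half = 56.8 / 16.8 = 3.380952
Decay factor = 0.5^3.380952 = 0.09599134
C(t) = 217.5 * 0.09599134 = 20.878 ng/mL

20.878


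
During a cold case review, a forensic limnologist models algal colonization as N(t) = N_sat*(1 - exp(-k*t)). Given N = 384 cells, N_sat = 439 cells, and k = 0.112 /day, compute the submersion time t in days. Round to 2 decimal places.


PMSI from diatom colonization curve:
N / N_sat = 384 / 439 = 0.874715
1 - N/N_sat = 0.125285
ln(1 - N/N_sat) = -2.077164
t = -ln(1 - N/N_sat) / k = -(-2.077164) / 0.112 = 18.55 days

18.55


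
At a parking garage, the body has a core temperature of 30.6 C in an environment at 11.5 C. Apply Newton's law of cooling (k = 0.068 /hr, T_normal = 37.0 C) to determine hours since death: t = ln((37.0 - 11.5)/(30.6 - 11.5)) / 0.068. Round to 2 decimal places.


Using Newton's law of cooling:
t = ln((T_normal - T_ambient) / (T_body - T_ambient)) / k
T_normal - T_ambient = 25.5
T_body - T_ambient = 19.1
Ratio = 1.335079
ln(ratio) = 0.28899
t = 0.28899 / 0.068 = 4.25 hours

4.25


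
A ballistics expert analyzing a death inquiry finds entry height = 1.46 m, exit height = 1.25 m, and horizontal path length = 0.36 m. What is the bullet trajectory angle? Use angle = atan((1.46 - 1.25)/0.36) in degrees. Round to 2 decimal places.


Bullet trajectory angle:
Height difference = 1.46 - 1.25 = 0.21 m
angle = atan(0.21 / 0.36)
angle = atan(0.583333)
angle = 30.26 degrees

30.26


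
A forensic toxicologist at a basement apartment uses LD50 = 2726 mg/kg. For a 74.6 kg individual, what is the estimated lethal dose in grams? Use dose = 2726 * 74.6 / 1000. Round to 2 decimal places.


Lethal dose calculation:
Lethal dose = LD50 * body_weight / 1000
= 2726 * 74.6 / 1000
= 203359.6 / 1000
= 203.36 g

203.36


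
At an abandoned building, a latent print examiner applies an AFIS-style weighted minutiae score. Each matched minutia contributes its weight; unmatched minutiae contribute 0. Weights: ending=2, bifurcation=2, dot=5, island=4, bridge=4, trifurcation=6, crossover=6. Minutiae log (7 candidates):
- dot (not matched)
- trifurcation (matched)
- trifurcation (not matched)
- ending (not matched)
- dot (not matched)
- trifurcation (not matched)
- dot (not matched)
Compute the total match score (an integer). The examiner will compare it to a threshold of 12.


Weighted minutiae match score:
  dot: not matched, +0
  trifurcation: matched, +6 (running total 6)
  trifurcation: not matched, +0
  ending: not matched, +0
  dot: not matched, +0
  trifurcation: not matched, +0
  dot: not matched, +0
Total score = 6
Threshold = 12; verdict = inconclusive

6


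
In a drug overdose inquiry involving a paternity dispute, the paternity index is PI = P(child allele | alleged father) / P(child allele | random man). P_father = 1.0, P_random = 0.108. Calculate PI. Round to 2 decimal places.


Paternity Index calculation:
PI = P(allele|father) / P(allele|random)
PI = 1.0 / 0.108
PI = 9.26

9.26


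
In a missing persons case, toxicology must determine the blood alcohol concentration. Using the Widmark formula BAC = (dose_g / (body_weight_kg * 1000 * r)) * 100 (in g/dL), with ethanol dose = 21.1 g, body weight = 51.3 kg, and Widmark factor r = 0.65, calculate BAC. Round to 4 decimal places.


Applying the Widmark formula:
BAC = (dose_g / (body_wt * 1000 * r)) * 100
Denominator = 51.3 * 1000 * 0.65 = 33345
BAC = (21.1 / 33345) * 100
BAC = 0.0633 g/dL

0.0633


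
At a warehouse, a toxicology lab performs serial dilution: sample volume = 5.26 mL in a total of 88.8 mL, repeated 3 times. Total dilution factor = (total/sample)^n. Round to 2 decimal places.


Dilution factor calculation:
Single dilution = V_total / V_sample = 88.8 / 5.26 ≈ 16.882129
Number of dilutions = 3
Total DF = (88.8 / 5.26)^3 (full precision, rounded at the end) = 4811.51

4811.51


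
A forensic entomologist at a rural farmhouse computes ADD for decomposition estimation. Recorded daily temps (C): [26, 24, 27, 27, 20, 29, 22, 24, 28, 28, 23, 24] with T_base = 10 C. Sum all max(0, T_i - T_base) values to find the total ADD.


Computing ADD day by day:
Day 1: max(0, 26 - 10) = 16
Day 2: max(0, 24 - 10) = 14
Day 3: max(0, 27 - 10) = 17
Day 4: max(0, 27 - 10) = 17
Day 5: max(0, 20 - 10) = 10
Day 6: max(0, 29 - 10) = 19
Day 7: max(0, 22 - 10) = 12
Day 8: max(0, 24 - 10) = 14
Day 9: max(0, 28 - 10) = 18
Day 10: max(0, 28 - 10) = 18
Day 11: max(0, 23 - 10) = 13
Day 12: max(0, 24 - 10) = 14
Total ADD = 182

182


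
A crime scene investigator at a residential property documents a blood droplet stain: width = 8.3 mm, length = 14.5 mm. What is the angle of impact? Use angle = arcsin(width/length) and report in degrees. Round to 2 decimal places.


Blood spatter impact angle calculation:
width / length = 8.3 / 14.5 = 0.572414
angle = arcsin(0.572414)
angle = 34.92 degrees

34.92


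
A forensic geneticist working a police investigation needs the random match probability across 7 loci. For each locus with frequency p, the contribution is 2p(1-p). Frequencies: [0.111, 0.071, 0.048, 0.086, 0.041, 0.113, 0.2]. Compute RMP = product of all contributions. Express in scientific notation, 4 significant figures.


Computing RMP for 7 loci:
Locus 1: 2 * 0.111 * 0.889 = 0.197358
Locus 2: 2 * 0.071 * 0.929 = 0.131918
Locus 3: 2 * 0.048 * 0.952 = 0.091392
Locus 4: 2 * 0.086 * 0.914 = 0.157208
Locus 5: 2 * 0.041 * 0.959 = 0.078638
Locus 6: 2 * 0.113 * 0.887 = 0.200462
Locus 7: 2 * 0.2 * 0.8 = 0.32
RMP = 1.887e-06

1.887e-06


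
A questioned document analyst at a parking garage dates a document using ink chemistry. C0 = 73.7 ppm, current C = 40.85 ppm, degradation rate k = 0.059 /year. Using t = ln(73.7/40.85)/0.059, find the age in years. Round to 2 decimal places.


Document age estimation:
C0/C = 73.7 / 40.85 = 1.804162
ln(C0/C) = 0.590096
t = 0.590096 / 0.059 = 10.00 years

10.00


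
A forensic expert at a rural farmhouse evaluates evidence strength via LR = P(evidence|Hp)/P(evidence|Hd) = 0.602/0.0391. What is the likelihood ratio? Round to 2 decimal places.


Likelihood ratio calculation:
LR = P(E|Hp) / P(E|Hd)
LR = 0.602 / 0.0391
LR = 15.40

15.40


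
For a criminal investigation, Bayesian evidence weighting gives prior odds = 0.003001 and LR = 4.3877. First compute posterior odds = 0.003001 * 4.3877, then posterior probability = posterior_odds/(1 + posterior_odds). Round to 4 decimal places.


Bayesian evidence evaluation:
Posterior odds = prior_odds * LR = 0.003001 * 4.3877 = 0.01316749
Posterior probability = posterior_odds / (1 + posterior_odds)
= 0.01316749 / (1 + 0.01316749)
= 0.01316749 / 1.01316749
= 0.0130

0.0130


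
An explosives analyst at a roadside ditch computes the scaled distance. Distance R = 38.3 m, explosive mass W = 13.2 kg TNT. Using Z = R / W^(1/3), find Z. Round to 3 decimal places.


Scaled distance calculation:
W^(1/3) = 13.2^(1/3) = 2.363332
Z = R / W^(1/3) = 38.3 / 2.363332
Z = 16.206 m/kg^(1/3)

16.206


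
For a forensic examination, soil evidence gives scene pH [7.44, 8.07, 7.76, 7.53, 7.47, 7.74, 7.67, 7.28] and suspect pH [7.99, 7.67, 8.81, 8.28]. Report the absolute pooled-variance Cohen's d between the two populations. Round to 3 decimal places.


Pooled-variance Cohen's d for soil pH comparison:
Scene mean = 60.96 / 8 = 7.62
Suspect mean = 32.75 / 4 = 8.1875
Scene sample variance s_s^2 = 0.059657
Suspect sample variance s_c^2 = 0.234292
Pooled variance = ((n_s-1)*s_s^2 + (n_c-1)*s_c^2) / (n_s + n_c - 2) = 0.112048
Pooled SD = sqrt(0.112048) = 0.334736
Mean difference = -0.5675
|d| = |-0.5675| / 0.334736 = 1.695

1.695


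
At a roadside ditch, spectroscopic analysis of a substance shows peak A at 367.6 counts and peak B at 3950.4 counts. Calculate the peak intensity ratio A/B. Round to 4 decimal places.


Spectral peak ratio:
Peak A = 367.6 counts
Peak B = 3950.4 counts
Ratio = 367.6 / 3950.4 = 0.0931

0.0931


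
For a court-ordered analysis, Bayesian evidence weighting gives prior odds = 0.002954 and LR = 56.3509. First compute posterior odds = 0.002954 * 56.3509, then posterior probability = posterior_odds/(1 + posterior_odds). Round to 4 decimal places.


Bayesian evidence evaluation:
Posterior odds = prior_odds * LR = 0.002954 * 56.3509 = 0.1664606
Posterior probability = posterior_odds / (1 + posterior_odds)
= 0.1664606 / (1 + 0.1664606)
= 0.1664606 / 1.1664606
= 0.1427

0.1427


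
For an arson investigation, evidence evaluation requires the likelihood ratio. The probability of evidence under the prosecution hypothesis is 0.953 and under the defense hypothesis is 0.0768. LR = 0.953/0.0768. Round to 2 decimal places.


Likelihood ratio calculation:
LR = P(E|Hp) / P(E|Hd)
LR = 0.953 / 0.0768
LR = 12.41

12.41


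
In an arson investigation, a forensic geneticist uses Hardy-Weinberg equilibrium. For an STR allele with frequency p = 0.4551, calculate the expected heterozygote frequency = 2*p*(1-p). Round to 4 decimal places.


Hardy-Weinberg heterozygote frequency:
q = 1 - p = 1 - 0.4551 = 0.5449
2pq = 2 * 0.4551 * 0.5449 = 0.4960

0.4960


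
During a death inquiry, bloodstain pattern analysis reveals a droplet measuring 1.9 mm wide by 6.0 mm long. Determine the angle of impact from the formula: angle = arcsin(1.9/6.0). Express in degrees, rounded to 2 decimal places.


Blood spatter impact angle calculation:
width / length = 1.9 / 6.0 = 0.316667
angle = arcsin(0.316667)
angle = 18.46 degrees

18.46


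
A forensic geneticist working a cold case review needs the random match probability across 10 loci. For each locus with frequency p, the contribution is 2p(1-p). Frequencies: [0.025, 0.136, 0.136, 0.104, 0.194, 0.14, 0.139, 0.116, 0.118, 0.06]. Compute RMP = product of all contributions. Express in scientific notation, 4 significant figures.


Computing RMP for 10 loci:
Locus 1: 2 * 0.025 * 0.975 = 0.04875
Locus 2: 2 * 0.136 * 0.864 = 0.235008
Locus 3: 2 * 0.136 * 0.864 = 0.235008
Locus 4: 2 * 0.104 * 0.896 = 0.186368
Locus 5: 2 * 0.194 * 0.806 = 0.312728
Locus 6: 2 * 0.14 * 0.86 = 0.2408
Locus 7: 2 * 0.139 * 0.861 = 0.239358
Locus 8: 2 * 0.116 * 0.884 = 0.205088
Locus 9: 2 * 0.118 * 0.882 = 0.208152
Locus 10: 2 * 0.06 * 0.94 = 0.1128
RMP = 4.355e-08

4.355e-08


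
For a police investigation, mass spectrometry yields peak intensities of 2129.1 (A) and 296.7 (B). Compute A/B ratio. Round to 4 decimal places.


Spectral peak ratio:
Peak A = 2129.1 counts
Peak B = 296.7 counts
Ratio = 2129.1 / 296.7 = 7.1759

7.1759


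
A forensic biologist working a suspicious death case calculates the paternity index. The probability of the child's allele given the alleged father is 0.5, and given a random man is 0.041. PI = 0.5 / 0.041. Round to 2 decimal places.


Paternity Index calculation:
PI = P(allele|father) / P(allele|random)
PI = 0.5 / 0.041
PI = 12.20

12.20


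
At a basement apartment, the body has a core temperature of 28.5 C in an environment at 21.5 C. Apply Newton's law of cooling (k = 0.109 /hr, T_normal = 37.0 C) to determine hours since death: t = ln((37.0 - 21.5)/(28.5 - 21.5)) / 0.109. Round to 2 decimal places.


Using Newton's law of cooling:
t = ln((T_normal - T_ambient) / (T_body - T_ambient)) / k
T_normal - T_ambient = 15.5
T_body - T_ambient = 7.0
Ratio = 2.214286
ln(ratio) = 0.79493
t = 0.79493 / 0.109 = 7.29 hours

7.29


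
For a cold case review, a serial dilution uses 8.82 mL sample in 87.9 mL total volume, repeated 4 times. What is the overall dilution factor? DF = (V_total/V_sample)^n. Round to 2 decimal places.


Dilution factor calculation:
Single dilution = V_total / V_sample = 87.9 / 8.82 ≈ 9.965986
Number of dilutions = 4
Total DF = (87.9 / 8.82)^4 (full precision, rounded at the end) = 9864.64

9864.64


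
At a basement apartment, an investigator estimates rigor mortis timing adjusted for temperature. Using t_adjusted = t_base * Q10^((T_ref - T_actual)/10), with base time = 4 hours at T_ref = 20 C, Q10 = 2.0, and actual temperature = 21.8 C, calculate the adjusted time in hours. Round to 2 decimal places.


Rigor mortis time adjustment:
Exponent = (T_ref - T_actual) / 10 = (20 - 21.8) / 10 = -0.18
Q10 factor = 2.0^-0.18 = 0.8827
t_adjusted = 4 * 0.8827 = 3.53 hours

3.53


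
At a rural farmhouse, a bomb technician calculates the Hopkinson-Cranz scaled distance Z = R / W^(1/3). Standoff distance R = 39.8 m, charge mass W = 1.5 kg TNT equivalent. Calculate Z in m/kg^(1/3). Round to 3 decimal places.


Scaled distance calculation:
W^(1/3) = 1.5^(1/3) = 1.144714
Z = R / W^(1/3) = 39.8 / 1.144714
Z = 34.769 m/kg^(1/3)

34.769


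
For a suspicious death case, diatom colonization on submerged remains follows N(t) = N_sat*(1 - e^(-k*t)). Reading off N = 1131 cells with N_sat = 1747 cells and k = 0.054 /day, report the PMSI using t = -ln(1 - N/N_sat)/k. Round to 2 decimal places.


PMSI from diatom colonization curve:
N / N_sat = 1131 / 1747 = 0.647396
1 - N/N_sat = 0.352604
ln(1 - N/N_sat) = -1.04241
t = -ln(1 - N/N_sat) / k = -(-1.04241) / 0.054 = 19.30 days

19.30


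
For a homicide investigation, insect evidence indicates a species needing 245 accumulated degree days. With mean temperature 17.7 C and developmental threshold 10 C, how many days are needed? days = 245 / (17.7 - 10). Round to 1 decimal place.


Insect development time:
Effective temperature = avg_temp - T_base = 17.7 - 10 = 7.7 C
Days = ADD / effective_temp = 245 / 7.7 = 31.8 days

31.8


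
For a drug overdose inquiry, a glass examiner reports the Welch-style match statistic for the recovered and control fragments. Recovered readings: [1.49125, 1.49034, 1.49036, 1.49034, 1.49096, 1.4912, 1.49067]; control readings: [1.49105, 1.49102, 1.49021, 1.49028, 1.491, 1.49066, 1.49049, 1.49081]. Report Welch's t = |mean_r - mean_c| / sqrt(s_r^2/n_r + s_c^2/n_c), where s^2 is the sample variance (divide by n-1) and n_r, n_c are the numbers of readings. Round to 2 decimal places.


Welch's t-criterion for glass RI comparison:
Recovered mean = sum / n_r = 10.43512 / 7 = 1.4907314
Control mean = sum / n_c = 11.92552 / 8 = 1.49069
Recovered sample variance s_r^2 = 1.64814e-07
Control sample variance s_c^2 = 1.12629e-07
Welch SE (unpooled) = sqrt(s_r^2/n_r + s_c^2/n_c) = sqrt(2.35449e-08 + 1.40786e-08) = sqrt(3.76235e-08) = 0.000193968
|mean_r - mean_c| = 4.14286e-05
t = 4.14286e-05 / 0.000193968 = 0.21

0.21


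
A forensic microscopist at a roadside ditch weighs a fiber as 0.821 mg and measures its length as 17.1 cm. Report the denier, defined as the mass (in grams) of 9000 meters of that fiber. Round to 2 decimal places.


Denier calculation:
Mass in grams = 0.821 mg / 1000 = 0.000821 g
Length in meters = 17.1 cm / 100 = 0.171 m
Linear density = mass / length = 0.000821 / 0.171 = 0.00480117 g/m
Denier = (g/m) * 9000 = 0.00480117 * 9000 = 43.21

43.21


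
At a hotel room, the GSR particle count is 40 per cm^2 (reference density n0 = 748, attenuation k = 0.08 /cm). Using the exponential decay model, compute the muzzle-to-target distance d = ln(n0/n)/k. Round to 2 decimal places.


GSR distance calculation:
n0/n = 748 / 40 = 18.7
ln(n0/n) = 2.928524
d = 2.928524 / 0.08 = 36.61 cm

36.61


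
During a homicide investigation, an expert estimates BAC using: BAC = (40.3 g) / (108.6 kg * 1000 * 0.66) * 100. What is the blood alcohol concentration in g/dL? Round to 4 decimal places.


Applying the Widmark formula:
BAC = (dose_g / (body_wt * 1000 * r)) * 100
Denominator = 108.6 * 1000 * 0.66 = 71676
BAC = (40.3 / 71676) * 100
BAC = 0.0562 g/dL

0.0562


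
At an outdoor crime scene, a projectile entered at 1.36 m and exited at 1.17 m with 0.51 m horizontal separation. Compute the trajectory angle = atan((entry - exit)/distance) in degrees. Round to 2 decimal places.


Bullet trajectory angle:
Height difference = 1.36 - 1.17 = 0.19 m
angle = atan(0.19 / 0.51)
angle = atan(0.372549)
angle = 20.43 degrees

20.43


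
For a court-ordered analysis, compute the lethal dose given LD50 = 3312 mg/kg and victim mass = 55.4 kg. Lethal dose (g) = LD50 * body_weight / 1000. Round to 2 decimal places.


Lethal dose calculation:
Lethal dose = LD50 * body_weight / 1000
= 3312 * 55.4 / 1000
= 183484.8 / 1000
= 183.48 g

183.48


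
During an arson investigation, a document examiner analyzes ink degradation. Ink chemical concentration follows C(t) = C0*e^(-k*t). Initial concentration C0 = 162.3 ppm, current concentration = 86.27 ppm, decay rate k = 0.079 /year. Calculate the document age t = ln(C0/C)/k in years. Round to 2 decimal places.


Document age estimation:
C0/C = 162.3 / 86.27 = 1.881303
ln(C0/C) = 0.631965
t = 0.631965 / 0.079 = 8.00 years

8.00


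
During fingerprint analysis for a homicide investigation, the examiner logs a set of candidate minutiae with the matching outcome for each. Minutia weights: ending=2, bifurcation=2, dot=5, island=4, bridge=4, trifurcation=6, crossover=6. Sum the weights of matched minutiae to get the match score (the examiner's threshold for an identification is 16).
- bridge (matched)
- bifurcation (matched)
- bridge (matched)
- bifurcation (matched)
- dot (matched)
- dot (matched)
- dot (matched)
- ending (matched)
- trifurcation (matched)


Weighted minutiae match score:
  bridge: matched, +4 (running total 4)
  bifurcation: matched, +2 (running total 6)
  bridge: matched, +4 (running total 10)
  bifurcation: matched, +2 (running total 12)
  dot: matched, +5 (running total 17)
  dot: matched, +5 (running total 22)
  dot: matched, +5 (running total 27)
  ending: matched, +2 (running total 29)
  trifurcation: matched, +6 (running total 35)
Total score = 35
Threshold = 16; verdict = identification

35


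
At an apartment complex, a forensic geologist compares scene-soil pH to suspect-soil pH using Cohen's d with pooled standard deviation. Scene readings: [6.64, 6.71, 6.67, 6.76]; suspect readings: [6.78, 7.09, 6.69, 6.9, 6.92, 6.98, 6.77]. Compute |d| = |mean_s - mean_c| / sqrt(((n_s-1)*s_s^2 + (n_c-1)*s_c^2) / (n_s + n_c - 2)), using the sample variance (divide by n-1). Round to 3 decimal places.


Pooled-variance Cohen's d for soil pH comparison:
Scene mean = 26.78 / 4 = 6.695
Suspect mean = 48.13 / 7 = 6.875714
Scene sample variance s_s^2 = 0.0027
Suspect sample variance s_c^2 = 0.019029
Pooled variance = ((n_s-1)*s_s^2 + (n_c-1)*s_c^2) / (n_s + n_c - 2) = 0.013586
Pooled SD = sqrt(0.013586) = 0.116559
Mean difference = -0.180714
|d| = |-0.180714| / 0.116559 = 1.550

1.550


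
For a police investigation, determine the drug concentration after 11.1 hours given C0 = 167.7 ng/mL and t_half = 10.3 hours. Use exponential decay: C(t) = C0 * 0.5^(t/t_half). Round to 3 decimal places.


Drug concentration decay:
Number of half-lives = t / t_half = 11.1 / 10.3 = 1.07767
Decay factor = 0.5^1.07767 = 0.4737934
C(t) = 167.7 * 0.4737934 = 79.455 ng/mL

79.455


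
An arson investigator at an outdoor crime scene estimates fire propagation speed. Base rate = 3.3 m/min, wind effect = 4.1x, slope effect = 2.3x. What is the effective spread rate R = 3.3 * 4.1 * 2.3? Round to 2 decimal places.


Fire spread rate calculation:
R = R0 * wind_factor * slope_factor
= 3.3 * 4.1 * 2.3
= 13.53 * 2.3
= 31.12 m/min

31.12


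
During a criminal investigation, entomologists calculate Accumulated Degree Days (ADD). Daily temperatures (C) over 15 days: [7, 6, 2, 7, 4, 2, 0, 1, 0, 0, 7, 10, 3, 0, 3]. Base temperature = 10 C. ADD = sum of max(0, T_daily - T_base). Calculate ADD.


Computing ADD day by day:
Day 1: max(0, 7 - 10) = 0
Day 2: max(0, 6 - 10) = 0
Day 3: max(0, 2 - 10) = 0
Day 4: max(0, 7 - 10) = 0
Day 5: max(0, 4 - 10) = 0
Day 6: max(0, 2 - 10) = 0
Day 7: max(0, 0 - 10) = 0
Day 8: max(0, 1 - 10) = 0
Day 9: max(0, 0 - 10) = 0
Day 10: max(0, 0 - 10) = 0
Day 11: max(0, 7 - 10) = 0
Day 12: max(0, 10 - 10) = 0
Day 13: max(0, 3 - 10) = 0
Day 14: max(0, 0 - 10) = 0
Day 15: max(0, 3 - 10) = 0
Total ADD = 0

0


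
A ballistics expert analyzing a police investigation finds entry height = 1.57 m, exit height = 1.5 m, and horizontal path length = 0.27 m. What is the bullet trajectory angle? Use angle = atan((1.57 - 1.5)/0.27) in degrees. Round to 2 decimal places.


Bullet trajectory angle:
Height difference = 1.57 - 1.5 = 0.07 m
angle = atan(0.07 / 0.27)
angle = atan(0.259259)
angle = 14.53 degrees

14.53


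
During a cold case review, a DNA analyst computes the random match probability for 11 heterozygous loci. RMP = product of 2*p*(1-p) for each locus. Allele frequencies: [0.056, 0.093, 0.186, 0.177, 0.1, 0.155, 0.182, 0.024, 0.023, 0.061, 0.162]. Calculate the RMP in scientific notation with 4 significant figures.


Computing RMP for 11 loci:
Locus 1: 2 * 0.056 * 0.944 = 0.105728
Locus 2: 2 * 0.093 * 0.907 = 0.168702
Locus 3: 2 * 0.186 * 0.814 = 0.302808
Locus 4: 2 * 0.177 * 0.823 = 0.291342
Locus 5: 2 * 0.1 * 0.9 = 0.18
Locus 6: 2 * 0.155 * 0.845 = 0.26195
Locus 7: 2 * 0.182 * 0.818 = 0.297752
Locus 8: 2 * 0.024 * 0.976 = 0.046848
Locus 9: 2 * 0.023 * 0.977 = 0.044942
Locus 10: 2 * 0.061 * 0.939 = 0.114558
Locus 11: 2 * 0.162 * 0.838 = 0.271512
RMP = 1.447e-09

1.447e-09


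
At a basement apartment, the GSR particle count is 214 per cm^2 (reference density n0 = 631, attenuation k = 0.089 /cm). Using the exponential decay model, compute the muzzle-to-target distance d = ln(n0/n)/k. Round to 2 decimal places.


GSR distance calculation:
n0/n = 631 / 214 = 2.948598
ln(n0/n) = 1.08133
d = 1.08133 / 0.089 = 12.15 cm

12.15


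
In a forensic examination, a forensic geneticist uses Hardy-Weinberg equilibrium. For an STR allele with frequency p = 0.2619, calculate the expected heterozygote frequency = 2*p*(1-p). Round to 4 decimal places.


Hardy-Weinberg heterozygote frequency:
q = 1 - p = 1 - 0.2619 = 0.7381
2pq = 2 * 0.2619 * 0.7381 = 0.3866

0.3866


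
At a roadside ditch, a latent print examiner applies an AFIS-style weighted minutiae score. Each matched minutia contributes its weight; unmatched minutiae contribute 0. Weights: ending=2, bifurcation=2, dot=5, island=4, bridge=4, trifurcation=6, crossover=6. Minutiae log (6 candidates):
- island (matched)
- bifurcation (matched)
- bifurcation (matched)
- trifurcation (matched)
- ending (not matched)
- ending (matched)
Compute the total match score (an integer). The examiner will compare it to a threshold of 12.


Weighted minutiae match score:
  island: matched, +4 (running total 4)
  bifurcation: matched, +2 (running total 6)
  bifurcation: matched, +2 (running total 8)
  trifurcation: matched, +6 (running total 14)
  ending: not matched, +0
  ending: matched, +2 (running total 16)
Total score = 16
Threshold = 12; verdict = identification

16


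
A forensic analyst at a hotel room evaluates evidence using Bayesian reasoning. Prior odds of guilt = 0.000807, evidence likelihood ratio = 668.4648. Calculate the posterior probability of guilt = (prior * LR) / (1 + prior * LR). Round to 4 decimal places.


Bayesian evidence evaluation:
Posterior odds = prior_odds * LR = 0.000807 * 668.4648 = 0.5394511
Posterior probability = posterior_odds / (1 + posterior_odds)
= 0.5394511 / (1 + 0.5394511)
= 0.5394511 / 1.5394511
= 0.3504

0.3504


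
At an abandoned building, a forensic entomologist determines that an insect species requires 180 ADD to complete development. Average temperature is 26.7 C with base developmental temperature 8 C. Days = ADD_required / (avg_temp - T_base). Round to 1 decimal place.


Insect development time:
Effective temperature = avg_temp - T_base = 26.7 - 8 = 18.7 C
Days = ADD / effective_temp = 180 / 18.7 = 9.6 days

9.6


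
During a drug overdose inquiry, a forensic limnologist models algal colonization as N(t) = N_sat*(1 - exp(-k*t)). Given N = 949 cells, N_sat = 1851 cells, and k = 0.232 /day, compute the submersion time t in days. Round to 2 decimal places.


PMSI from diatom colonization curve:
N / N_sat = 949 / 1851 = 0.512696
1 - N/N_sat = 0.487304
ln(1 - N/N_sat) = -0.718867
t = -ln(1 - N/N_sat) / k = -(-0.718867) / 0.232 = 3.10 days

3.10


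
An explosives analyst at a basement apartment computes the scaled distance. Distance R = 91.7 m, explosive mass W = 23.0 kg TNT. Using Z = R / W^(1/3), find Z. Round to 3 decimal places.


Scaled distance calculation:
W^(1/3) = 23.0^(1/3) = 2.843867
Z = R / W^(1/3) = 91.7 / 2.843867
Z = 32.245 m/kg^(1/3)

32.245


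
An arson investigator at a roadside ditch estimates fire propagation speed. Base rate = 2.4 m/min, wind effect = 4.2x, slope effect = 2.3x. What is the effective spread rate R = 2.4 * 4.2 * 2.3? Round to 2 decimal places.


Fire spread rate calculation:
R = R0 * wind_factor * slope_factor
= 2.4 * 4.2 * 2.3
= 10.08 * 2.3
= 23.18 m/min

23.18


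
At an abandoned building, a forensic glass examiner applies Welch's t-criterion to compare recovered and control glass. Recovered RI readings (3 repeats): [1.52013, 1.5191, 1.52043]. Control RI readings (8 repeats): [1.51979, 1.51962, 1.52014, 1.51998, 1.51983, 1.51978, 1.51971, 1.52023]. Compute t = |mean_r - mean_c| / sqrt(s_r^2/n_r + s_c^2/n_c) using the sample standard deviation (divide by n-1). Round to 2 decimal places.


Welch's t-criterion for glass RI comparison:
Recovered mean = sum / n_r = 4.55966 / 3 = 1.5198867
Control mean = sum / n_c = 12.15908 / 8 = 1.519885
Recovered sample variance s_r^2 = 4.86633e-07
Control sample variance s_c^2 = 4.52857e-08
Welch SE (unpooled) = sqrt(s_r^2/n_r + s_c^2/n_c) = sqrt(1.62211e-07 + 5.66071e-09) = sqrt(1.67872e-07) = 0.000409722
|mean_r - mean_c| = 1.66667e-06
t = 1.66667e-06 / 0.000409722 = 0.00

0.00


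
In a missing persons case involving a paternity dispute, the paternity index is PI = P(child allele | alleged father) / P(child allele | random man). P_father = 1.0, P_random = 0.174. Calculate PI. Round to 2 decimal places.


Paternity Index calculation:
PI = P(allele|father) / P(allele|random)
PI = 1.0 / 0.174
PI = 5.75

5.75


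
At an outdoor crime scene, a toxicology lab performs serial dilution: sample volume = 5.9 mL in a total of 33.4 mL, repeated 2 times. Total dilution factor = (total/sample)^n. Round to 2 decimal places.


Dilution factor calculation:
Single dilution = V_total / V_sample = 33.4 / 5.9 ≈ 5.661017
Number of dilutions = 2
Total DF = (33.4 / 5.9)^2 (full precision, rounded at the end) = 32.05

32.05


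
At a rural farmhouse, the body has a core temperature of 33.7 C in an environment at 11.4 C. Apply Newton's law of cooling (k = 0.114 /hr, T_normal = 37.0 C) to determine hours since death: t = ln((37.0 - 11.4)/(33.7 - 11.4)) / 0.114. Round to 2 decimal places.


Using Newton's law of cooling:
t = ln((T_normal - T_ambient) / (T_body - T_ambient)) / k
T_normal - T_ambient = 25.6
T_body - T_ambient = 22.3
Ratio = 1.147982
ln(ratio) = 0.138006
t = 0.138006 / 0.114 = 1.21 hours

1.21


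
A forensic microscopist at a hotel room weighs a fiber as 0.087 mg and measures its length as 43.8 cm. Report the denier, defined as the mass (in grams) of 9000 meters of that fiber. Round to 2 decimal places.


Denier calculation:
Mass in grams = 0.087 mg / 1000 = 0.000087 g
Length in meters = 43.8 cm / 100 = 0.438 m
Linear density = mass / length = 0.000087 / 0.438 = 0.00019863 g/m
Denier = (g/m) * 9000 = 0.00019863 * 9000 = 1.79

1.79


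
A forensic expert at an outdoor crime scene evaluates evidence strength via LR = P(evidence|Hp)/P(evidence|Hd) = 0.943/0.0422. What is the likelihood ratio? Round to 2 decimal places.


Likelihood ratio calculation:
LR = P(E|Hp) / P(E|Hd)
LR = 0.943 / 0.0422
LR = 22.35

22.35


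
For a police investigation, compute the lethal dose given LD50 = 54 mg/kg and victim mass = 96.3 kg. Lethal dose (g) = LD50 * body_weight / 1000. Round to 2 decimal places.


Lethal dose calculation:
Lethal dose = LD50 * body_weight / 1000
= 54 * 96.3 / 1000
= 5200.2 / 1000
= 5.20 g

5.20


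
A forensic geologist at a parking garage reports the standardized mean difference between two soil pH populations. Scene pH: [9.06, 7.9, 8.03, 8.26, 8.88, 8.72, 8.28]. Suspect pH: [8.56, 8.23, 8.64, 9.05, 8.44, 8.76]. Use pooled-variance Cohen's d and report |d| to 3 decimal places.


Pooled-variance Cohen's d for soil pH comparison:
Scene mean = 59.13 / 7 = 8.447143
Suspect mean = 51.68 / 6 = 8.613333
Scene sample variance s_s^2 = 0.195624
Suspect sample variance s_c^2 = 0.078547
Pooled variance = ((n_s-1)*s_s^2 + (n_c-1)*s_c^2) / (n_s + n_c - 2) = 0.142407
Pooled SD = sqrt(0.142407) = 0.377369
Mean difference = -0.16619
|d| = |-0.16619| / 0.377369 = 0.440

0.440


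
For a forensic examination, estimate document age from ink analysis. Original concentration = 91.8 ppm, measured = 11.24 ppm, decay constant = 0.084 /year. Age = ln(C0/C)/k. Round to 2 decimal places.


Document age estimation:
C0/C = 91.8 / 11.24 = 8.16726
ln(C0/C) = 2.100133
t = 2.100133 / 0.084 = 25.00 years

25.00


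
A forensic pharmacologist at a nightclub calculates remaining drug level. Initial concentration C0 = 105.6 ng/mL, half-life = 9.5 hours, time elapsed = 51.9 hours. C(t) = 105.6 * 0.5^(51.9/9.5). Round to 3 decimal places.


Drug concentration decay:
Number of half-lives = t / t_half = 51.9 / 9.5 = 5.463158
Decay factor = 0.5^5.463158 = 0.02266865
C(t) = 105.6 * 0.02266865 = 2.394 ng/mL

2.394


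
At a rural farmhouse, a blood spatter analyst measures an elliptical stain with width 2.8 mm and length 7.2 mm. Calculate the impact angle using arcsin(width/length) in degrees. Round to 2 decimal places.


Blood spatter impact angle calculation:
width / length = 2.8 / 7.2 = 0.388889
angle = arcsin(0.388889)
angle = 22.89 degrees

22.89


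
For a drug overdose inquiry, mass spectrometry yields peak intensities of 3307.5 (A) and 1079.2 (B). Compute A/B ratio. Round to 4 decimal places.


Spectral peak ratio:
Peak A = 3307.5 counts
Peak B = 1079.2 counts
Ratio = 3307.5 / 1079.2 = 3.0648

3.0648


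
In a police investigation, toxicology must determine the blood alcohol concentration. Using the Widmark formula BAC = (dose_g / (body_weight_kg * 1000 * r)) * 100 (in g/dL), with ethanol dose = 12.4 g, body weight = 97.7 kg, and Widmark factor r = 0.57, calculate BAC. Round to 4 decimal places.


Applying the Widmark formula:
BAC = (dose_g / (body_wt * 1000 * r)) * 100
Denominator = 97.7 * 1000 * 0.57 = 55689
BAC = (12.4 / 55689) * 100
BAC = 0.0223 g/dL

0.0223


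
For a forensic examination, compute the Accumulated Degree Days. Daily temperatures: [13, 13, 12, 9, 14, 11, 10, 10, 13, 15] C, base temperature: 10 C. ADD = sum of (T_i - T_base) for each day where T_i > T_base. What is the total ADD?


Computing ADD day by day:
Day 1: max(0, 13 - 10) = 3
Day 2: max(0, 13 - 10) = 3
Day 3: max(0, 12 - 10) = 2
Day 4: max(0, 9 - 10) = 0
Day 5: max(0, 14 - 10) = 4
Day 6: max(0, 11 - 10) = 1
Day 7: max(0, 10 - 10) = 0
Day 8: max(0, 10 - 10) = 0
Day 9: max(0, 13 - 10) = 3
Day 10: max(0, 15 - 10) = 5
Total ADD = 21

21


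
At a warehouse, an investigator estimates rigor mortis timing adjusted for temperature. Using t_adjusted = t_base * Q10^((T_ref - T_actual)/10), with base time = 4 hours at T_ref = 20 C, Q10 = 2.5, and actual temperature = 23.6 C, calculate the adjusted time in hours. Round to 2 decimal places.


Rigor mortis time adjustment:
Exponent = (T_ref - T_actual) / 10 = (20 - 23.6) / 10 = -0.36
Q10 factor = 2.5^-0.36 = 0.71902
t_adjusted = 4 * 0.71902 = 2.88 hours

2.88


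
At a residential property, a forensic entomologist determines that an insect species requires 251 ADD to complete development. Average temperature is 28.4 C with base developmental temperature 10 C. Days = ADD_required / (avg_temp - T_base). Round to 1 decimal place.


Insect development time:
Effective temperature = avg_temp - T_base = 28.4 - 10 = 18.4 C
Days = ADD / effective_temp = 251 / 18.4 = 13.6 days

13.6


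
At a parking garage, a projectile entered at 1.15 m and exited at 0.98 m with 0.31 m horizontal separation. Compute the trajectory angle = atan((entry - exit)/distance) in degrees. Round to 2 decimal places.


Bullet trajectory angle:
Height difference = 1.15 - 0.98 = 0.17 m
angle = atan(0.17 / 0.31)
angle = atan(0.548387)
angle = 28.74 degrees

28.74


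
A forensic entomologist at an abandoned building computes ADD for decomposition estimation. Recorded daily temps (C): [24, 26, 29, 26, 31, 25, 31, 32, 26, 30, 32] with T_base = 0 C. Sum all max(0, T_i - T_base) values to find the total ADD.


Computing ADD day by day:
Day 1: max(0, 24 - 0) = 24
Day 2: max(0, 26 - 0) = 26
Day 3: max(0, 29 - 0) = 29
Day 4: max(0, 26 - 0) = 26
Day 5: max(0, 31 - 0) = 31
Day 6: max(0, 25 - 0) = 25
Day 7: max(0, 31 - 0) = 31
Day 8: max(0, 32 - 0) = 32
Day 9: max(0, 26 - 0) = 26
Day 10: max(0, 30 - 0) = 30
Day 11: max(0, 32 - 0) = 32
Total ADD = 312

312


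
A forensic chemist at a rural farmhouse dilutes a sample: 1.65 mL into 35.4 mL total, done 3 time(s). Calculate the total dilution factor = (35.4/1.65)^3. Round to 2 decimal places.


Dilution factor calculation:
Single dilution = V_total / V_sample = 35.4 / 1.65 ≈ 21.454545
Number of dilutions = 3
Total DF = (35.4 / 1.65)^3 (full precision, rounded at the end) = 9875.47

9875.47


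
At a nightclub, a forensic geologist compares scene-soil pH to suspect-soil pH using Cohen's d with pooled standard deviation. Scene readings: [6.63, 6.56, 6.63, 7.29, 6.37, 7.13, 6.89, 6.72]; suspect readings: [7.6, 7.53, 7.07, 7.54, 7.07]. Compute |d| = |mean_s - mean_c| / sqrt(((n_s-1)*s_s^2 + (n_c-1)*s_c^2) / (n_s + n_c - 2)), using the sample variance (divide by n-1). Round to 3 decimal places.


Pooled-variance Cohen's d for soil pH comparison:
Scene mean = 54.22 / 8 = 6.7775
Suspect mean = 36.81 / 5 = 7.362
Scene sample variance s_s^2 = 0.09425
Suspect sample variance s_c^2 = 0.07177
Pooled variance = ((n_s-1)*s_s^2 + (n_c-1)*s_c^2) / (n_s + n_c - 2) = 0.086075
Pooled SD = sqrt(0.086075) = 0.293385
Mean difference = -0.5845
|d| = |-0.5845| / 0.293385 = 1.992

1.992


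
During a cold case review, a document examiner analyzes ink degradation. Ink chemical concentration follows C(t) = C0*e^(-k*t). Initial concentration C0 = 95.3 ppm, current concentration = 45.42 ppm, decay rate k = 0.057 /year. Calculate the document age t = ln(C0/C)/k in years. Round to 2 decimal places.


Document age estimation:
C0/C = 95.3 / 45.42 = 2.098195
ln(C0/C) = 0.741077
t = 0.741077 / 0.057 = 13.00 years

13.00


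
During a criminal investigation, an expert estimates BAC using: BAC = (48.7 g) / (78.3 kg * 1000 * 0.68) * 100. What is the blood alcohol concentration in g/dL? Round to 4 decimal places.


Applying the Widmark formula:
BAC = (dose_g / (body_wt * 1000 * r)) * 100
Denominator = 78.3 * 1000 * 0.68 = 53244
BAC = (48.7 / 53244) * 100
BAC = 0.0915 g/dL

0.0915
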